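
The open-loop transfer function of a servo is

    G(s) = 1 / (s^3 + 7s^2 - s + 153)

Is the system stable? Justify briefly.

The denominator s^3 + 7s^2 - s + 153 factors as (s + 9)(s^2 - 2s + 17), giving poles at s = -9, 1 ± 4j.
Since the pole(s) at s = 1 ± 4j lie in the right half-plane, the system is unstable.

unstable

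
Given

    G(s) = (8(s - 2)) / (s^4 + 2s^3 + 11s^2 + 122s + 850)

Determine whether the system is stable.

The denominator s^4 + 2s^3 + 11s^2 + 122s + 850 factors as (s^2 + 8s + 25)(s^2 - 6s + 34), giving poles at s = -4 + 3j, -4 - 3j, 3 + 5j, 3 - 5j.
Since the pole(s) at s = 3 + 5j, 3 - 5j lie in the right half-plane, the system is unstable.

unstable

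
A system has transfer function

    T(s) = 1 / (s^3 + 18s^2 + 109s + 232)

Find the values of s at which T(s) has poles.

The poles are the roots of the denominator s^3 + 18s^2 + 109s + 232 = 0.
Trying s = -8: the polynomial evaluates to 0, so (s + 8) is a factor.
Dividing out leaves s^2 + 10s + 29 = 0.
The quadratic formula then gives s = -5 ± 2j.

s = -5 ± 2j, -8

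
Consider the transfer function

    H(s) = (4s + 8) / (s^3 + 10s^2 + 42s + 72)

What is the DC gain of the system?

Set s = 0: H(0) = (8) / (72) = 1/9.

H(0) = 1/9 ≈ 0.1111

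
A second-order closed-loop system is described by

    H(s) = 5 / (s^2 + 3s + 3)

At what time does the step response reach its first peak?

Comparing s^2 + 3s + 3 to s^2 + 2ζωₙs + ωₙ²: ωₙ = √3 ≈ 1.732 rad/s and ζ = 3/(2·√3) ≈ 0.8660.
ζωₙ = 3/2 = 1.5, so ω_d = ωₙ√(1−ζ²) = √(ωₙ² − (ζωₙ)²) = √(3 − 1.5²) = √0.75 ≈ 0.8660 rad/s.
t_p = π/ω_d = π/0.8660 ≈ 3.628 s.

t_p ≈ 3.628 s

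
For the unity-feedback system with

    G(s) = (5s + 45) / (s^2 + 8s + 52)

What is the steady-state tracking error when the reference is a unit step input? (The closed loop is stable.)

G(s) has no poles at the origin.
This is a Type 0 system. Kp = lim_{s→0} G(s) = 45/52.
e_ss = 1/(1 + Kp) = 1/(1 + 45/52) = 52/97 ≈ 0.5361.

e_ss = 0.5361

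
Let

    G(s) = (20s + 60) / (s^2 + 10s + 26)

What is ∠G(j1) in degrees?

∠G(j1) ≈ -3.366°

At s = j1: numerator = 60 + j20, denominator = 25 + j10.
∠G = ∠num − ∠den = 18.435° − (21.801°) = -3.366°.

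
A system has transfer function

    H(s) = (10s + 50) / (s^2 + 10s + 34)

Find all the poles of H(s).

s = -5 ± 3j

The poles are the roots of the denominator s^2 + 10s + 34 = 0.
Using the quadratic formula: s = (-10 ± √(-36))/2 = -5 ± 3j.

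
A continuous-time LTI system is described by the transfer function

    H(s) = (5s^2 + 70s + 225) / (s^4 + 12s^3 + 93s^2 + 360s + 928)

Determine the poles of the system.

s = -4 ± 4j, -2 ± 5j

The poles are the roots of the denominator s^4 + 12s^3 + 93s^2 + 360s + 928 = 0.
No real roots exist; factor into two real quadratics: (s^2 + 8s + 32)(s^2 + 4s + 29) = 0.
Each quadratic gives a conjugate pair via the quadratic formula.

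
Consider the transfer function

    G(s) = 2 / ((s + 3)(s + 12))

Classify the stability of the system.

stable

The poles can be read from the denominator factors: s = -3, -12.
Since all poles lie strictly in the left half-plane, the system is stable.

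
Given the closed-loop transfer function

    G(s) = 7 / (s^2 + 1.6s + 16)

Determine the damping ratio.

Compare the denominator to the standard form s^2 + 2ζωₙs + ωₙ².
ωₙ² = 16, so ωₙ = 4 rad/s.
2ζωₙ = 1.6, so ζ = 1.6/(2·4) = 0.2.

ζ = 0.2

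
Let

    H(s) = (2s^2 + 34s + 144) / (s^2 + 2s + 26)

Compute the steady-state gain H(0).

Set s = 0: H(0) = (144) / (26) = 72/13.

H(0) = 72/13 ≈ 5.538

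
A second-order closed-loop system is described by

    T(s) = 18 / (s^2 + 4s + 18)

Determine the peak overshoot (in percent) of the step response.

%OS ≈ 18.7%

Comparing s^2 + 4s + 18 to s^2 + 2ζωₙs + ωₙ²: ωₙ = √18 ≈ 4.243 rad/s and ζ = 4/(2·√18) ≈ 0.4714.
%OS = 100·exp(−πζ/√(1−ζ²)) = 100·exp(−π·0.4714/√(1−0.4714²)) ≈ 18.7%.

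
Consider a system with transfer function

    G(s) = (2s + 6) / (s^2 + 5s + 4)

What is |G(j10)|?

Substitute s = j10: numerator = 6 + j20, denominator = -96 + j50.
|G(j10)| = |6 + j20| / |-96 + j50| = 20.881 / 108.24 ≈ 0.1929.

|G(j10)| ≈ 0.1929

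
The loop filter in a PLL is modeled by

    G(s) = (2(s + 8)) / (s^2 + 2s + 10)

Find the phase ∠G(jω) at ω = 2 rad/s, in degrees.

∠G(j2) ≈ -19.65°

At s = j2: numerator = 16 + j4, denominator = 6 + j4.
∠G = ∠num − ∠den = 14.036° − (33.690°) = -19.65°.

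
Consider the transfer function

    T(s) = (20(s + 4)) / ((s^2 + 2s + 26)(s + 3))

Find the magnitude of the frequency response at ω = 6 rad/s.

|T(j6)| ≈ 1.376

Substitute s = j6: numerator = 80 + j120, denominator = -102 - j24.
|T(j6)| = |80 + j120| / |-102 - j24| = 144.22 / 104.79 ≈ 1.376.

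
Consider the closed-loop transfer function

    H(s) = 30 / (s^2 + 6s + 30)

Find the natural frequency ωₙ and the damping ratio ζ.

ωₙ ≈ 5.477 rad/s, ζ ≈ 0.5477

Compare the denominator to the standard form s^2 + 2ζωₙs + ωₙ².
ωₙ² = 30, so ωₙ = √30 ≈ 5.477 rad/s.
2ζωₙ = 6, so ζ = 6/(2·√30) ≈ 0.5477.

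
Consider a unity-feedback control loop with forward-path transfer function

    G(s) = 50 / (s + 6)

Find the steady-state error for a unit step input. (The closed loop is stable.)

e_ss = 0.1071

G(s) has no poles at the origin.
This is a Type 0 system. Kp = lim_{s→0} G(s) = 50/6 = 25/3.
e_ss = 1/(1 + Kp) = 1/(1 + 25/3) = 3/28 ≈ 0.1071.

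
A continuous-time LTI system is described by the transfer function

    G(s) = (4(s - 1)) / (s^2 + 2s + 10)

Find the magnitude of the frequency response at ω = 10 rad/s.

Substitute s = j10: numerator = -4 + j40, denominator = -90 + j20.
|G(j10)| = |-4 + j40| / |-90 + j20| = 40.200 / 92.195 ≈ 0.4360.

|G(j10)| ≈ 0.4360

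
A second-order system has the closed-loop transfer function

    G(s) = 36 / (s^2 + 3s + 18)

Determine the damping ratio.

Compare the denominator to the standard form s^2 + 2ζωₙs + ωₙ².
ωₙ² = 18, so ωₙ = √18 ≈ 4.243 rad/s.
2ζωₙ = 3, so ζ = 3/(2·√18) ≈ 0.3536.
With ζ = 0.3536 the response is underdamped.

ζ ≈ 0.3536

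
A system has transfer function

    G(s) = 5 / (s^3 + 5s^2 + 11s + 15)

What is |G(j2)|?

Substitute s = j2: numerator = 5, denominator = -5 + j14.
|G(j2)| = |5| / |-5 + j14| = 5 / 14.866 ≈ 0.3363.

|G(j2)| ≈ 0.3363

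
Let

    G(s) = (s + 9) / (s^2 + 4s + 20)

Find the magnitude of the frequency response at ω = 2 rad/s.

Substitute s = j2: numerator = 9 + j2, denominator = 16 + j8.
|G(j2)| = |9 + j2| / |16 + j8| = 9.2195 / 17.889 ≈ 0.5154.

|G(j2)| ≈ 0.5154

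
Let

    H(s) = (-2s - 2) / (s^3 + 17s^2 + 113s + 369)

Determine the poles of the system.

The poles are the roots of the denominator s^3 + 17s^2 + 113s + 369 = 0.
Trying s = -9: the polynomial evaluates to 0, so (s + 9) is a factor.
Dividing out leaves s^2 + 8s + 41 = 0.
The quadratic formula then gives s = -4 ± 5j.

s = -4 + 5j, -4 - 5j, -9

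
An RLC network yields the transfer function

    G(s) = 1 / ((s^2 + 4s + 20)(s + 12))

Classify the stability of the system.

The poles can be read from the denominator factors: s = -2 + 4j, -2 - 4j, -12.
Since all poles lie strictly in the left half-plane, the system is stable.

stable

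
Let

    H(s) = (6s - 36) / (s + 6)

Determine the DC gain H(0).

Set s = 0: H(0) = (-36) / (6) = -6.

H(0) = -6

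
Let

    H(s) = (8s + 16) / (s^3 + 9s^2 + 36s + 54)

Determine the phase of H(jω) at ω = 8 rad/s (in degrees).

∠H(j8) ≈ -127.3°

At s = j8: numerator = 16 + j64, denominator = -522 - j224.
∠H = ∠num − ∠den = 75.964° − (-156.77°) = 232.7°, which wraps to -127.3°.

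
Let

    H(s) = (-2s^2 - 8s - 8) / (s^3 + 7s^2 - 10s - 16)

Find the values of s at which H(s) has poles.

s = -8, 2, -1

The poles are the roots of the denominator s^3 + 7s^2 - 10s - 16 = 0.
Trying s = -8: the polynomial evaluates to 0, so (s + 8) is a factor.
Dividing out leaves s^2 - s - 2 = 0.
Factoring the quadratic: (s - 2)(s + 1) = 0.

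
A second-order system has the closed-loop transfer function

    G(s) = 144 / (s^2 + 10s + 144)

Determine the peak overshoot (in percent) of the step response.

Comparing s^2 + 10s + 144 to s^2 + 2ζωₙs + ωₙ²: ωₙ = 12 rad/s and ζ = 10/(2·12) ≈ 0.4167.
%OS = 100·exp(−πζ/√(1−ζ²)) = 100·exp(−π·0.4167/√(1−0.4167²)) ≈ 23.7%.

%OS ≈ 23.7%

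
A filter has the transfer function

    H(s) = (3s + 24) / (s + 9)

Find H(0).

Set s = 0: H(0) = (24) / (9) = 8/3.

H(0) = 8/3 ≈ 2.667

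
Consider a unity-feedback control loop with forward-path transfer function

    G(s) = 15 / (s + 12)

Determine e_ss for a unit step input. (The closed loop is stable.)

G(s) has no poles at the origin.
This is a Type 0 system. Kp = lim_{s→0} G(s) = 15/12 = 5/4.
e_ss = 1/(1 + Kp) = 1/(1 + 5/4) = 4/9 ≈ 0.4444.

e_ss = 0.4444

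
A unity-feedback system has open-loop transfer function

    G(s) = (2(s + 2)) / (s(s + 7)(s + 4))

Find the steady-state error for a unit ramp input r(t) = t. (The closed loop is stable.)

e_ss = 7

G(s) has one pole at the origin.
This is a Type 1 system. Kv = lim_{s→0} s·G(s) = 4/28 = 1/7.
e_ss = 1/Kv = 1/(1/7) = 7.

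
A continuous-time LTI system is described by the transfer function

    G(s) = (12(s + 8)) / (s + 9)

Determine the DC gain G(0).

Set s = 0: G(0) = (96) / (9) = 32/3.

G(0) = 32/3 ≈ 10.67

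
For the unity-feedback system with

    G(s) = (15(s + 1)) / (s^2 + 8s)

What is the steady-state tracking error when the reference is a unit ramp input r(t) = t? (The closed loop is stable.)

G(s) has one pole at the origin.
This is a Type 1 system. Kv = lim_{s→0} s·G(s) = 15/8.
e_ss = 1/Kv = 1/(15/8) = 8/15 ≈ 0.5333.

e_ss = 0.5333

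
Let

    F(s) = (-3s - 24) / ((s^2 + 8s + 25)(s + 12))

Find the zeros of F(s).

Set the numerator to zero: -3s - 24 = 0, i.e. -3·(s + 8) = 0.
So s = -8.

s = -8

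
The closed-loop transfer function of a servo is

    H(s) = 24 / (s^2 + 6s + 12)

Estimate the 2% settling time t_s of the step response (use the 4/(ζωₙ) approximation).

t_s ≈ 1.333 s

Comparing s^2 + 6s + 12 to s^2 + 2ζωₙs + ωₙ²: ωₙ = √12 ≈ 3.464 rad/s and ζ = 6/(2·√12) ≈ 0.8660.
ζωₙ = 6/2 = 3, so t_s ≈ 4/(ζωₙ) = 4/3 ≈ 1.333 s.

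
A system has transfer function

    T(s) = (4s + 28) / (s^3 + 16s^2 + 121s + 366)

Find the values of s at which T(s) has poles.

s = -5 ± 6j, -6

The poles are the roots of the denominator s^3 + 16s^2 + 121s + 366 = 0.
Trying s = -6: the polynomial evaluates to 0, so (s + 6) is a factor.
Dividing out leaves s^2 + 10s + 61 = 0.
The quadratic formula then gives s = -5 ± 6j.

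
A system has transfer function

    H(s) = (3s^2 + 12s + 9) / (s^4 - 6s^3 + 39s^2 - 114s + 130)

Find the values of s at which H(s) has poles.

The poles are the roots of the denominator s^4 - 6s^3 + 39s^2 - 114s + 130 = 0.
No real roots exist; factor into two real quadratics: (s^2 - 4s + 5)(s^2 - 2s + 26) = 0.
Each quadratic gives a conjugate pair via the quadratic formula.

s = 2 + j, 2 - j, 1 + 5j, 1 - 5j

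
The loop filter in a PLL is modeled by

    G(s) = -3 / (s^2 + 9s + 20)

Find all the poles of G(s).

s = -4, -5

The poles are the roots of the denominator s^2 + 9s + 20 = 0.
Factoring: (s + 4)(s + 5) = 0, so s = -4 and s = -5.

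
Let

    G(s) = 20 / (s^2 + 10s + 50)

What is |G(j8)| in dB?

|G(j8)|_dB ≈ -12.2 dB

Substitute s = j8: numerator = 20, denominator = -14 + j80.
|G(j8)| = |20| / |-14 + j80| = 20 / 81.216 ≈ 0.2463.
In decibels: 20·log₁₀(0.2463) ≈ -12.2 dB.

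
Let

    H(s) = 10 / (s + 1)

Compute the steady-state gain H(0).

Set s = 0: H(0) = (10) / (1) = 10.

H(0) = 10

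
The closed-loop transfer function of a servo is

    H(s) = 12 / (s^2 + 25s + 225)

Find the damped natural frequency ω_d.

Comparing s^2 + 25s + 225 to s^2 + 2ζωₙs + ωₙ²: ωₙ = 15 rad/s and ζ = 25/(2·15) ≈ 0.8333.
ζωₙ = 25/2 = 12.5, so ω_d = ωₙ√(1−ζ²) = √(ωₙ² − (ζωₙ)²) = √(225 − 12.5²) = √68.75 ≈ 8.292 rad/s.

ω_d ≈ 8.292 rad/s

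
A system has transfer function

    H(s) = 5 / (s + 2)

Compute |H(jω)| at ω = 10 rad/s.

|H(j10)| ≈ 0.4903

Substitute s = j10: numerator = 5, denominator = 2 + j10.
|H(j10)| = |5| / |2 + j10| = 5 / 10.198 ≈ 0.4903.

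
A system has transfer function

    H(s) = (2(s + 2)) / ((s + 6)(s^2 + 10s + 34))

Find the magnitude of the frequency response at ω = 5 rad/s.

|H(j5)| ≈ 0.02714

Substitute s = j5: numerator = 4 + j10, denominator = -196 + j345.
|H(j5)| = |4 + j10| / |-196 + j345| = 10.770 / 396.79 ≈ 0.02714.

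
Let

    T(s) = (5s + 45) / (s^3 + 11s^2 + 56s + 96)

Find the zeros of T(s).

s = -9

Set the numerator to zero: 5s + 45 = 0, i.e. 5·(s + 9) = 0.
So s = -9.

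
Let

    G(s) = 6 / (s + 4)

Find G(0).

G(0) = 3/2 ≈ 1.500

At s = 0 each factor (s + a) contributes a and each (s^2 + bs + c) contributes c.
G(0) = 6·1 / ((4)) = 6/4 = 3/2.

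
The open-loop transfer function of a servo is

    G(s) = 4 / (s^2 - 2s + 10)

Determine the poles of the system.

s = 1 + 3j, 1 - 3j

The poles are the roots of the denominator s^2 - 2s + 10 = 0.
Using the quadratic formula: s = (2 ± √(-36))/2 = 1 ± 3j.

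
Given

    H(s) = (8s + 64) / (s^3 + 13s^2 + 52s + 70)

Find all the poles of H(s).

The poles are the roots of the denominator s^3 + 13s^2 + 52s + 70 = 0.
Trying s = -7: the polynomial evaluates to 0, so (s + 7) is a factor.
Dividing out leaves s^2 + 6s + 10 = 0.
The quadratic formula then gives s = -3 ± 1j.

s = -3 + j, -3 - j, -7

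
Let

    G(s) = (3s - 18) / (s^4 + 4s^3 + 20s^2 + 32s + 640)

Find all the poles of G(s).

s = 2 ± 4j, -4 ± 4j

The poles are the roots of the denominator s^4 + 4s^3 + 20s^2 + 32s + 640 = 0.
No real roots exist; factor into two real quadratics: (s^2 - 4s + 20)(s^2 + 8s + 32) = 0.
Each quadratic gives a conjugate pair via the quadratic formula.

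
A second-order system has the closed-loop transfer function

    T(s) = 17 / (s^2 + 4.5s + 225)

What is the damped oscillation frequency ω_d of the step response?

Comparing s^2 + 4.5s + 225 to s^2 + 2ζωₙs + ωₙ²: ωₙ = 15 rad/s and ζ = 4.5/(2·15) = 0.15.
ζωₙ = 4.5/2 = 2.25, so ω_d = ωₙ√(1−ζ²) = √(ωₙ² − (ζωₙ)²) = √(225 − 2.25²) = √219.9375 ≈ 14.83 rad/s.

ω_d ≈ 14.83 rad/s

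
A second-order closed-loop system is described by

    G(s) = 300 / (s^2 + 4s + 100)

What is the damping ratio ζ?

Compare the denominator to the standard form s^2 + 2ζωₙs + ωₙ².
ωₙ² = 100, so ωₙ = 10 rad/s.
2ζωₙ = 4, so ζ = 4/(2·10) = 0.2.

ζ = 0.2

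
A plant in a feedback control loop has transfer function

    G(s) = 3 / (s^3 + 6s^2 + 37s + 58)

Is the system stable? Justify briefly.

The denominator s^3 + 6s^2 + 37s + 58 factors as (s^2 + 4s + 29)(s + 2), giving poles at s = -2 ± 5j, -2.
Since all poles lie strictly in the left half-plane, the system is stable.

stable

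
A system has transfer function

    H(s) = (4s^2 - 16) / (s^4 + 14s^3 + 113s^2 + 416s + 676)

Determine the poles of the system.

The poles are the roots of the denominator s^4 + 14s^3 + 113s^2 + 416s + 676 = 0.
No real roots exist; factor into two real quadratics: (s^2 + 8s + 52)(s^2 + 6s + 13) = 0.
Each quadratic gives a conjugate pair via the quadratic formula.

s = -4 ± 6j, -3 ± 2j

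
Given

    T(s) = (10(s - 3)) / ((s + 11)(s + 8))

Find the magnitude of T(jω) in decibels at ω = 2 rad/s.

|T(j2)|_dB ≈ -8.15 dB

Substitute s = j2: numerator = -30 + j20, denominator = 84 + j38.
|T(j2)| = |-30 + j20| / |84 + j38| = 36.056 / 92.195 ≈ 0.3911.
In decibels: 20·log₁₀(0.3911) ≈ -8.15 dB.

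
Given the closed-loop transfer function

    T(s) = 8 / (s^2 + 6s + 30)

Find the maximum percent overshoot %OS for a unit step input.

Comparing s^2 + 6s + 30 to s^2 + 2ζωₙs + ωₙ²: ωₙ = √30 ≈ 5.477 rad/s and ζ = 6/(2·√30) ≈ 0.5477.
%OS = 100·exp(−πζ/√(1−ζ²)) = 100·exp(−π·0.5477/√(1−0.5477²)) ≈ 12.8%.

%OS ≈ 12.8%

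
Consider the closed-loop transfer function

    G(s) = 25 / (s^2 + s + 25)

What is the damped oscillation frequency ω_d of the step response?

ω_d ≈ 4.975 rad/s

Comparing s^2 + s + 25 to s^2 + 2ζωₙs + ωₙ²: ωₙ = 5 rad/s and ζ = 1/(2·5) = 0.1.
ζωₙ = 1/2 = 0.5, so ω_d = ωₙ√(1−ζ²) = √(ωₙ² − (ζωₙ)²) = √(25 − 0.5²) = √24.75 ≈ 4.975 rad/s.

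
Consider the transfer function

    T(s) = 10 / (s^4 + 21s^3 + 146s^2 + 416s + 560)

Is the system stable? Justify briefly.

The denominator s^4 + 21s^3 + 146s^2 + 416s + 560 factors as (s + 7)(s^2 + 4s + 8)(s + 10), giving poles at s = -7, -2 ± 2j, -10.
Since all poles lie strictly in the left half-plane, the system is stable.

stable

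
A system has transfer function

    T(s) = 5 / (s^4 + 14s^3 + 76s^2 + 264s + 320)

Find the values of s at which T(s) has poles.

The poles are the roots of the denominator s^4 + 14s^3 + 76s^2 + 264s + 320 = 0.
Trying s = -2: the polynomial evaluates to 0, so (s + 2) is a factor.
Dividing out leaves s^3 + 12s^2 + 52s + 160 = 0.
This factors further as (s^2 + 4s + 20)(s + 8) = 0.

s = -2 + 4j, -2 - 4j, -2, -8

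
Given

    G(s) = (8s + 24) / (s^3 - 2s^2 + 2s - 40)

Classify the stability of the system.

The denominator s^3 - 2s^2 + 2s - 40 factors as (s^2 + 2s + 10)(s - 4), giving poles at s = -1 ± 3j, 4.
Since the pole(s) at s = 4 lie in the right half-plane, the system is unstable.

unstable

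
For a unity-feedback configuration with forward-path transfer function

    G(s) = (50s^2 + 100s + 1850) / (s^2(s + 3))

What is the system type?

Type 2

The denominator has 2 factors of s at the origin (free integrators), so this is a Type 2 system.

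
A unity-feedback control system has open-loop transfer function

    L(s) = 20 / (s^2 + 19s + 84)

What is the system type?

The denominator has no factor of s at the origin — no free integrator — so this is a Type 0 system.

Type 0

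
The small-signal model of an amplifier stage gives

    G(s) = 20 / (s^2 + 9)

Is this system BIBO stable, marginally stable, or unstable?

marginally stable

The denominator s^2 + 9 factors as (s^2 + 9), giving poles at s = ±3j.
Since the simple pole(s) at s = 3j, -3j lie on the jω-axis with none in the right half-plane, the system is marginally stable.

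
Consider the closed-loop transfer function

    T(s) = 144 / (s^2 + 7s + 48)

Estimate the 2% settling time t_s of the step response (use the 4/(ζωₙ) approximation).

Comparing s^2 + 7s + 48 to s^2 + 2ζωₙs + ωₙ²: ωₙ = √48 ≈ 6.928 rad/s and ζ = 7/(2·√48) ≈ 0.5052.
ζωₙ = 7/2 = 3.5, so t_s ≈ 4/(ζωₙ) = 4/3.5 ≈ 1.143 s.

t_s ≈ 1.143 s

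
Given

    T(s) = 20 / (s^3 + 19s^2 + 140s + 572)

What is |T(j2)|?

|T(j2)| ≈ 0.03536

Substitute s = j2: numerator = 20, denominator = 496 + j272.
|T(j2)| = |20| / |496 + j272| = 20 / 565.69 ≈ 0.03536.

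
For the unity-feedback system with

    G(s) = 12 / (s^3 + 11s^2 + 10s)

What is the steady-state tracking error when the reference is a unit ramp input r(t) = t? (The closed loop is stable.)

e_ss = 0.8333

G(s) has one pole at the origin.
This is a Type 1 system. Kv = lim_{s→0} s·G(s) = 12/10 = 6/5.
e_ss = 1/Kv = 1/(6/5) = 5/6 ≈ 0.8333.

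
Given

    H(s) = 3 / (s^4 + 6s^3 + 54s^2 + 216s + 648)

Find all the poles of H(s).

The poles are the roots of the denominator s^4 + 6s^3 + 54s^2 + 216s + 648 = 0.
No real roots exist; factor into two real quadratics: (s^2 + 36)(s^2 + 6s + 18) = 0.
Each quadratic gives a conjugate pair via the quadratic formula.

s = ±6j, -3 ± 3j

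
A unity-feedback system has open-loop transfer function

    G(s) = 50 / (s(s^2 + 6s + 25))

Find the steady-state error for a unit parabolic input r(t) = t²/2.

G(s) has one pole at the origin.
This is a Type 1 system; Ka = lim_{s→0} s^2·G(s) = 0, so the steady-state error for a parabola input is infinite.

e_ss = ∞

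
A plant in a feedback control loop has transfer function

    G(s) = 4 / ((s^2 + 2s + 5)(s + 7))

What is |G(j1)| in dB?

Substitute s = j1: numerator = 4, denominator = 26 + j18.
|G(j1)| = |4| / |26 + j18| = 4 / 31.623 ≈ 0.1265.
In decibels: 20·log₁₀(0.1265) ≈ -18.0 dB.

|G(j1)|_dB ≈ -18.0 dB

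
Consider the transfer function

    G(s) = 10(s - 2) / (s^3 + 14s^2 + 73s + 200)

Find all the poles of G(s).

The poles are the roots of the denominator s^3 + 14s^2 + 73s + 200 = 0.
Trying s = -8: the polynomial evaluates to 0, so (s + 8) is a factor.
Dividing out leaves s^2 + 6s + 25 = 0.
The quadratic formula then gives s = -3 ± 4j.

s = -3 + 4j, -3 - 4j, -8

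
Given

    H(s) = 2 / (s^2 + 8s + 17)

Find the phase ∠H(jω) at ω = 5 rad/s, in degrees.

At s = j5: numerator = 2, denominator = -8 + j40.
∠H = ∠num − ∠den = 0° − (101.31°) = -101.3°.

∠H(j5) ≈ -101.3°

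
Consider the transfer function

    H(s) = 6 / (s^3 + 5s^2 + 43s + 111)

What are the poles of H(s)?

s = -1 ± 6j, -3

The poles are the roots of the denominator s^3 + 5s^2 + 43s + 111 = 0.
Trying s = -3: the polynomial evaluates to 0, so (s + 3) is a factor.
Dividing out leaves s^2 + 2s + 37 = 0.
The quadratic formula then gives s = -1 ± 6j.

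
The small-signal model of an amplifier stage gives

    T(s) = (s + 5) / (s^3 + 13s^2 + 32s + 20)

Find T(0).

Set s = 0: T(0) = (5) / (20) = 1/4.

T(0) = 1/4 ≈ 0.2500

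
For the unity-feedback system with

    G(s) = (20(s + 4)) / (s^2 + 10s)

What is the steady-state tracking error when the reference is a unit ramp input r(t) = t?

G(s) has one pole at the origin.
This is a Type 1 system. Kv = lim_{s→0} s·G(s) = 80/10 = 8.
e_ss = 1/Kv = 1/(8) = 1/8 ≈ 0.1250.

e_ss = 0.1250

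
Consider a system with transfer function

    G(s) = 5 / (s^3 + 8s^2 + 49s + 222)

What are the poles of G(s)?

s = -1 ± 6j, -6

The poles are the roots of the denominator s^3 + 8s^2 + 49s + 222 = 0.
Trying s = -6: the polynomial evaluates to 0, so (s + 6) is a factor.
Dividing out leaves s^2 + 2s + 37 = 0.
The quadratic formula then gives s = -1 ± 6j.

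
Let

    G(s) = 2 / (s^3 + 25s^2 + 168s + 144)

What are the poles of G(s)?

The poles are the roots of the denominator s^3 + 25s^2 + 168s + 144 = 0.
Trying s = -1: the polynomial evaluates to 0, so (s + 1) is a factor.
Dividing out leaves s^2 + 24s + 144 = 0.
Factoring the quadratic: (s + 12)^2 = 0.

s = -1, -12, -12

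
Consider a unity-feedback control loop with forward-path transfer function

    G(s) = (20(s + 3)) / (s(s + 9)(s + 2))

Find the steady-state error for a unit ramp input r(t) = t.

e_ss = 0.3000

G(s) has one pole at the origin.
This is a Type 1 system. Kv = lim_{s→0} s·G(s) = 60/18 = 10/3.
e_ss = 1/Kv = 1/(10/3) = 3/10 ≈ 0.3000.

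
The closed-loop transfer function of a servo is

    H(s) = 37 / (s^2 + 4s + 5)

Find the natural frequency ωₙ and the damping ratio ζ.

Compare the denominator to the standard form s^2 + 2ζωₙs + ωₙ².
ωₙ² = 5, so ωₙ = √5 ≈ 2.236 rad/s.
2ζωₙ = 4, so ζ = 4/(2·√5) ≈ 0.8944.

ωₙ ≈ 2.236 rad/s, ζ ≈ 0.8944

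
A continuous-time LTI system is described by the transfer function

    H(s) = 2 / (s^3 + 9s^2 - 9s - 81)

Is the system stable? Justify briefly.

The denominator s^3 + 9s^2 - 9s - 81 factors as (s - 3)(s + 9)(s + 3), giving poles at s = 3, -9, -3.
Since the pole(s) at s = 3 lie in the right half-plane, the system is unstable.

unstable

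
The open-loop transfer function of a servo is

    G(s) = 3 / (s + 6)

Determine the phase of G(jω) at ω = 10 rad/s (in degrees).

∠G(j10) ≈ -59.04°

At s = j10: numerator = 3, denominator = 6 + j10.
∠G = ∠num − ∠den = 0° − (59.036°) = -59.04°.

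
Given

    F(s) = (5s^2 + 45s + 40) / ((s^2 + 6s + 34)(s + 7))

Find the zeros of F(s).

s = -8, -1

Set the numerator to zero: 5s^2 + 45s + 40 = 0, i.e. 5·(s^2 + 9s + 8) = 0.
Factoring: (s + 8)(s + 1) = 0.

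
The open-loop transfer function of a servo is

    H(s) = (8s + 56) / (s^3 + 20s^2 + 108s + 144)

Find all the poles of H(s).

s = -12, -6, -2

The poles are the roots of the denominator s^3 + 20s^2 + 108s + 144 = 0.
Trying s = -12: the polynomial evaluates to 0, so (s + 12) is a factor.
Dividing out leaves s^2 + 8s + 12 = 0.
Factoring the quadratic: (s + 6)(s + 2) = 0.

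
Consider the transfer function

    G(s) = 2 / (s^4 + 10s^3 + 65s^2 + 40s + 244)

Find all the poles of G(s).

s = ±2j, -5 ± 6j

The poles are the roots of the denominator s^4 + 10s^3 + 65s^2 + 40s + 244 = 0.
No real roots exist; factor into two real quadratics: (s^2 + 4)(s^2 + 10s + 61) = 0.
Each quadratic gives a conjugate pair via the quadratic formula.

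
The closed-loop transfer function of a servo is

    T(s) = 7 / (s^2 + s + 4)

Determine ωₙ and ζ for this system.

Compare the denominator to the standard form s^2 + 2ζωₙs + ωₙ².
ωₙ² = 4, so ωₙ = 2 rad/s.
2ζωₙ = 1, so ζ = 1/(2·2) = 0.25.
With ζ = 0.25 the response is underdamped.

ωₙ = 2 rad/s, ζ = 0.25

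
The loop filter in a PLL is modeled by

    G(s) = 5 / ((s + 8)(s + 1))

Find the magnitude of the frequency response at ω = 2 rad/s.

|G(j2)| ≈ 0.2712

Substitute s = j2: numerator = 5, denominator = 4 + j18.
|G(j2)| = |5| / |4 + j18| = 5 / 18.439 ≈ 0.2712.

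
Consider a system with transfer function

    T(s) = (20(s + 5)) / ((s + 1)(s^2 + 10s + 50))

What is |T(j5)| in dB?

|T(j5)|_dB ≈ -6.09 dB

Substitute s = j5: numerator = 100 + j100, denominator = -225 + j175.
|T(j5)| = |100 + j100| / |-225 + j175| = 141.42 / 285.04 ≈ 0.4961.
In decibels: 20·log₁₀(0.4961) ≈ -6.09 dB.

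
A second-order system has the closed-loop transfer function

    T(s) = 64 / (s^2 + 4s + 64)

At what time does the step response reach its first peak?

Comparing s^2 + 4s + 64 to s^2 + 2ζωₙs + ωₙ²: ωₙ = 8 rad/s and ζ = 4/(2·8) = 0.25.
ζωₙ = 4/2 = 2, so ω_d = ωₙ√(1−ζ²) = √(ωₙ² − (ζωₙ)²) = √(64 − 2²) = √60 ≈ 7.746 rad/s.
t_p = π/ω_d = π/7.746 ≈ 0.4056 s.

t_p ≈ 0.4056 s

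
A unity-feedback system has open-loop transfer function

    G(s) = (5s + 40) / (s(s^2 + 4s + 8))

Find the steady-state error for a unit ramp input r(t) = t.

e_ss = 0.2000

G(s) has one pole at the origin.
This is a Type 1 system. Kv = lim_{s→0} s·G(s) = 40/8 = 5.
e_ss = 1/Kv = 1/(5) = 1/5 ≈ 0.2000.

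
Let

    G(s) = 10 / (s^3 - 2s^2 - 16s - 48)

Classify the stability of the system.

unstable

The denominator s^3 - 2s^2 - 16s - 48 factors as (s^2 + 4s + 8)(s - 6), giving poles at s = -2 ± 2j, 6.
Since the pole(s) at s = 6 lie in the right half-plane, the system is unstable.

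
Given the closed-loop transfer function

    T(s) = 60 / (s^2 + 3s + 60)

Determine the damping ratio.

Compare the denominator to the standard form s^2 + 2ζωₙs + ωₙ².
ωₙ² = 60, so ωₙ = √60 ≈ 7.746 rad/s.
2ζωₙ = 3, so ζ = 3/(2·√60) ≈ 0.1936.

ζ ≈ 0.1936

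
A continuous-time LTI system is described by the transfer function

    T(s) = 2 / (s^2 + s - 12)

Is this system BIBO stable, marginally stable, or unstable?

The denominator s^2 + s - 12 factors as (s + 4)(s - 3), giving poles at s = -4, 3.
Since the pole(s) at s = 3 lie in the right half-plane, the system is unstable.

unstable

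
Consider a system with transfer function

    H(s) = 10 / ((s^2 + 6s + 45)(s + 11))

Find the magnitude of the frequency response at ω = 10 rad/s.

Substitute s = j10: numerator = 10, denominator = -1205 + j110.
|H(j10)| = |10| / |-1205 + j110| = 10 / 1210.0 ≈ 0.008264.

|H(j10)| ≈ 0.008264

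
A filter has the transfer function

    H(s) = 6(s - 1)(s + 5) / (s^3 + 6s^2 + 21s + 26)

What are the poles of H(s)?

The poles are the roots of the denominator s^3 + 6s^2 + 21s + 26 = 0.
Trying s = -2: the polynomial evaluates to 0, so (s + 2) is a factor.
Dividing out leaves s^2 + 4s + 13 = 0.
The quadratic formula then gives s = -2 ± 3j.

s = -2 + 3j, -2 - 3j, -2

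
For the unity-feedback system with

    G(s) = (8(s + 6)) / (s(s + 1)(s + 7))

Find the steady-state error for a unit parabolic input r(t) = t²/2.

e_ss = ∞

G(s) has one pole at the origin.
This is a Type 1 system; Ka = lim_{s→0} s^2·G(s) = 0, so the steady-state error for a parabola input is infinite.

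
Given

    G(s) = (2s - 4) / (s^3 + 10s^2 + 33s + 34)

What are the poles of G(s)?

The poles are the roots of the denominator s^3 + 10s^2 + 33s + 34 = 0.
Trying s = -2: the polynomial evaluates to 0, so (s + 2) is a factor.
Dividing out leaves s^2 + 8s + 17 = 0.
The quadratic formula then gives s = -4 ± 1j.

s = -4 + j, -4 - j, -2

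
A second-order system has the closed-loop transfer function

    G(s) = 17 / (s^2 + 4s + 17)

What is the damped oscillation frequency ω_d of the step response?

ω_d ≈ 3.606 rad/s

Comparing s^2 + 4s + 17 to s^2 + 2ζωₙs + ωₙ²: ωₙ = √17 ≈ 4.123 rad/s and ζ = 4/(2·√17) ≈ 0.4851.
ζωₙ = 4/2 = 2, so ω_d = ωₙ√(1−ζ²) = √(ωₙ² − (ζωₙ)²) = √(17 − 2²) = √13 ≈ 3.606 rad/s.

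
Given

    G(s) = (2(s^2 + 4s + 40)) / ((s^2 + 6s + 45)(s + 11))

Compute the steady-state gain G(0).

At s = 0 each factor (s + a) contributes a and each (s^2 + bs + c) contributes c.
G(0) = 2·(40) / ((45) · (11)) = 80/495 = 16/99.

G(0) = 16/99 ≈ 0.1616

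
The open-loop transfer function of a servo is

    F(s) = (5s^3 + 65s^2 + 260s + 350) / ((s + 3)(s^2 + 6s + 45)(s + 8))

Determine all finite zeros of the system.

Set the numerator to zero: 5s^3 + 65s^2 + 260s + 350 = 0, i.e. 5·(s^3 + 13s^2 + 52s + 70) = 0.
Factoring: (s^2 + 6s + 10)(s + 7) = 0.

s = -3 ± j, -7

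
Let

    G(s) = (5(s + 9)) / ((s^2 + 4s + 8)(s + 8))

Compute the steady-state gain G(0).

G(0) = 45/64 ≈ 0.7031

At s = 0 each factor (s + a) contributes a and each (s^2 + bs + c) contributes c.
G(0) = 5·(9) / ((8) · (8)) = 45/64 = 45/64.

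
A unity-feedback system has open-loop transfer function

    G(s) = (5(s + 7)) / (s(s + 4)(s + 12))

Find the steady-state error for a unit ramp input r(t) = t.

G(s) has one pole at the origin.
This is a Type 1 system. Kv = lim_{s→0} s·G(s) = 35/48.
e_ss = 1/Kv = 1/(35/48) = 48/35 ≈ 1.371.

e_ss = 1.371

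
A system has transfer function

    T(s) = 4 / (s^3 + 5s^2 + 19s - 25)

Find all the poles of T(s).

The poles are the roots of the denominator s^3 + 5s^2 + 19s - 25 = 0.
Trying s = 1: the polynomial evaluates to 0, so (s - 1) is a factor.
Dividing out leaves s^2 + 6s + 25 = 0.
The quadratic formula then gives s = -3 ± 4j.

s = -3 + 4j, -3 - 4j, 1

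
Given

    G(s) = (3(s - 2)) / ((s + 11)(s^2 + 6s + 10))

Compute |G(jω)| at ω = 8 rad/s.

Substitute s = j8: numerator = -6 + j24, denominator = -978 + j96.
|G(j8)| = |-6 + j24| / |-978 + j96| = 24.739 / 982.70 ≈ 0.02517.

|G(j8)| ≈ 0.02517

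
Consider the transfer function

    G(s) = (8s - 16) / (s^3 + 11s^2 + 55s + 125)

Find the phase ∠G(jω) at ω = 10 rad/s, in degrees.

At s = j10: numerator = -16 + j80, denominator = -975 - j450.
∠G = ∠num − ∠den = 101.31° − (-155.22°) = 256.5°, which wraps to -103.5°.

∠G(j10) ≈ -103.5°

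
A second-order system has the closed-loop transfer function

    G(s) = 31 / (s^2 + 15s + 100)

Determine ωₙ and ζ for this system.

ωₙ = 10 rad/s, ζ = 0.75

Compare the denominator to the standard form s^2 + 2ζωₙs + ωₙ².
ωₙ² = 100, so ωₙ = 10 rad/s.
2ζωₙ = 15, so ζ = 15/(2·10) = 0.75.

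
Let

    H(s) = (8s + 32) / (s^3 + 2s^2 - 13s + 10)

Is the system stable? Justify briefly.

The denominator s^3 + 2s^2 - 13s + 10 factors as (s + 5)(s - 1)(s - 2), giving poles at s = -5, 1, 2.
Since the pole(s) at s = 1, 2 lie in the right half-plane, the system is unstable.

unstable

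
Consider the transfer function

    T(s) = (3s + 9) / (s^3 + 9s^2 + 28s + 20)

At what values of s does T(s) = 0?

s = -3

Set the numerator to zero: 3s + 9 = 0, i.e. 3·(s + 3) = 0.
So s = -3.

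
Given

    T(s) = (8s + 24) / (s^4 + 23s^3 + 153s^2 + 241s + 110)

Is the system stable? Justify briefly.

stable

The denominator s^4 + 23s^3 + 153s^2 + 241s + 110 factors as (s + 1)^2(s + 11)(s + 10), giving poles at s = -1, -1, -11, -10.
Since all poles lie strictly in the left half-plane, the system is stable.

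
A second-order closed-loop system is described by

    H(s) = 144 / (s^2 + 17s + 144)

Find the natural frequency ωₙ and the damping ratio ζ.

Compare the denominator to the standard form s^2 + 2ζωₙs + ωₙ².
ωₙ² = 144, so ωₙ = 12 rad/s.
2ζωₙ = 17, so ζ = 17/(2·12) ≈ 0.7083.

ωₙ = 12 rad/s, ζ ≈ 0.7083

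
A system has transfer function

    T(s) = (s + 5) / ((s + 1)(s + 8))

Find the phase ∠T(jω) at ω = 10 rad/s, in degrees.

∠T(j10) ≈ -72.19°

At s = j10: numerator = 5 + j10, denominator = -92 + j90.
∠T = ∠num − ∠den = 63.435° − (135.63°) = -72.19°.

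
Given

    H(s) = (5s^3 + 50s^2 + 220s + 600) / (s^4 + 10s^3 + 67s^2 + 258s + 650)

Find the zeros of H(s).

Set the numerator to zero: 5s^3 + 50s^2 + 220s + 600 = 0, i.e. 5·(s^3 + 10s^2 + 44s + 120) = 0.
Factoring: (s + 6)(s^2 + 4s + 20) = 0.

s = -6, -2 ± 4j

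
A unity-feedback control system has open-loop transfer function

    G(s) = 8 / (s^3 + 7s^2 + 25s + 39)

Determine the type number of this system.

The denominator has no factor of s at the origin — no free integrator — so this is a Type 0 system.

Type 0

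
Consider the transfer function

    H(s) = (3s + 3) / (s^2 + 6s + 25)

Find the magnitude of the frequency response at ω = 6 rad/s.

Substitute s = j6: numerator = 3 + j18, denominator = -11 + j36.
|H(j6)| = |3 + j18| / |-11 + j36| = 18.248 / 37.643 ≈ 0.4848.

|H(j6)| ≈ 0.4848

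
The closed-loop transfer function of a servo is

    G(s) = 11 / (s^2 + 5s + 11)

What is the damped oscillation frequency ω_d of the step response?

Comparing s^2 + 5s + 11 to s^2 + 2ζωₙs + ωₙ²: ωₙ = √11 ≈ 3.317 rad/s and ζ = 5/(2·√11) ≈ 0.7538.
ζωₙ = 5/2 = 2.5, so ω_d = ωₙ√(1−ζ²) = √(ωₙ² − (ζωₙ)²) = √(11 − 2.5²) = √4.75 ≈ 2.179 rad/s.

ω_d ≈ 2.179 rad/s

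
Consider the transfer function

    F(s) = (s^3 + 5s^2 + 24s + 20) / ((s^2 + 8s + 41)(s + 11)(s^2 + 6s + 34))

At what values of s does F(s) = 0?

Set the numerator to zero: s^3 + 5s^2 + 24s + 20 = 0.
Factoring: (s^2 + 4s + 20)(s + 1) = 0.

s = -2 + 4j, -2 - 4j, -1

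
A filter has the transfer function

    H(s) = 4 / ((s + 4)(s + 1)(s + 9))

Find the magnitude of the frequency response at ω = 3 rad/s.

Substitute s = j3: numerator = 4, denominator = -90 + j120.
|H(j3)| = |4| / |-90 + j120| = 4 / 150 ≈ 0.02667.

|H(j3)| ≈ 0.02667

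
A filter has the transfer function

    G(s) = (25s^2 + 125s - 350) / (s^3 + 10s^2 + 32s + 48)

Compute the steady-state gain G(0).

G(0) = -175/24 ≈ -7.292

Set s = 0: G(0) = (-350) / (48) = -175/24.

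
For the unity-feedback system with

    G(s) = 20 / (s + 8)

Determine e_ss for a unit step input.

G(s) has no poles at the origin.
This is a Type 0 system. Kp = lim_{s→0} G(s) = 20/8 = 5/2.
e_ss = 1/(1 + Kp) = 1/(1 + 5/2) = 2/7 ≈ 0.2857.

e_ss = 0.2857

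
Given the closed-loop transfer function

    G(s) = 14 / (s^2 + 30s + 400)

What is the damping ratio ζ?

ζ = 0.75

Compare the denominator to the standard form s^2 + 2ζωₙs + ωₙ².
ωₙ² = 400, so ωₙ = 20 rad/s.
2ζωₙ = 30, so ζ = 30/(2·20) = 0.75.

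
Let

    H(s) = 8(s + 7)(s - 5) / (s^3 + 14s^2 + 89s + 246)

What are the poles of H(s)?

s = -6, -4 ± 5j

The poles are the roots of the denominator s^3 + 14s^2 + 89s + 246 = 0.
Trying s = -6: the polynomial evaluates to 0, so (s + 6) is a factor.
Dividing out leaves s^2 + 8s + 41 = 0.
The quadratic formula then gives s = -4 ± 5j.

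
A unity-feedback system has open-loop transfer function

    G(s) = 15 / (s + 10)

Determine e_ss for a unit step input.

G(s) has no poles at the origin.
This is a Type 0 system. Kp = lim_{s→0} G(s) = 15/10 = 3/2.
e_ss = 1/(1 + Kp) = 1/(1 + 3/2) = 2/5 ≈ 0.4000.

e_ss = 0.4000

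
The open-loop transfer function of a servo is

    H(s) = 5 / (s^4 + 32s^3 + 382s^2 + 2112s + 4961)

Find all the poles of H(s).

s = -5 ± 4j, -11, -11

The poles are the roots of the denominator s^4 + 32s^3 + 382s^2 + 2112s + 4961 = 0.
Trying s = -11: the polynomial evaluates to 0, so (s + 11) is a factor.
Dividing out leaves s^3 + 21s^2 + 151s + 451 = 0.
This factors further as (s^2 + 10s + 41)(s + 11) = 0.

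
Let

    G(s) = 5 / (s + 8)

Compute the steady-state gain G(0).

At s = 0 each factor (s + a) contributes a and each (s^2 + bs + c) contributes c.
G(0) = 5·1 / ((8)) = 5/8 = 5/8.

G(0) = 5/8 ≈ 0.6250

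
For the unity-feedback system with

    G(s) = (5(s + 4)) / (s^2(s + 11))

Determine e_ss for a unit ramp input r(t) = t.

e_ss = 0

G(s) has 2 poles at the origin.
This is a Type 2 system; for a ramp input the steady-state error is zero.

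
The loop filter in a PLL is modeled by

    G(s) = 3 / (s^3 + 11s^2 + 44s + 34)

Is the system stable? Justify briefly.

stable

The denominator s^3 + 11s^2 + 44s + 34 factors as (s + 1)(s^2 + 10s + 34), giving poles at s = -1, -5 ± 3j.
Since all poles lie strictly in the left half-plane, the system is stable.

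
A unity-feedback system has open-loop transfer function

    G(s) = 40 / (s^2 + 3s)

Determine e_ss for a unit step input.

G(s) has one pole at the origin.
This is a Type 1 system; for a step input the steady-state error is zero.

e_ss = 0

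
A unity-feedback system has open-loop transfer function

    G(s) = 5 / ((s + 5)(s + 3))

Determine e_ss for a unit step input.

G(s) has no poles at the origin.
This is a Type 0 system. Kp = lim_{s→0} G(s) = 5/15 = 1/3.
e_ss = 1/(1 + Kp) = 1/(1 + 1/3) = 3/4 ≈ 0.7500.

e_ss = 0.7500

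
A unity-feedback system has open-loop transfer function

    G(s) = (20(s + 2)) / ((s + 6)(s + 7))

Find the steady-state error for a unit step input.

e_ss = 0.5122

G(s) has no poles at the origin.
This is a Type 0 system. Kp = lim_{s→0} G(s) = 40/42 = 20/21.
e_ss = 1/(1 + Kp) = 1/(1 + 20/21) = 21/41 ≈ 0.5122.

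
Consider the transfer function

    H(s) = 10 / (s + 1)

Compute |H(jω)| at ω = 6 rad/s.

|H(j6)| ≈ 1.644

Substitute s = j6: numerator = 10, denominator = 1 + j6.
|H(j6)| = |10| / |1 + j6| = 10 / 6.0828 ≈ 1.644.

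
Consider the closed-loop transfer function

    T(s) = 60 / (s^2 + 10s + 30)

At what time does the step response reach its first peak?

t_p ≈ 1.405 s

Comparing s^2 + 10s + 30 to s^2 + 2ζωₙs + ωₙ²: ωₙ = √30 ≈ 5.477 rad/s and ζ = 10/(2·√30) ≈ 0.9129.
ζωₙ = 10/2 = 5, so ω_d = ωₙ√(1−ζ²) = √(ωₙ² − (ζωₙ)²) = √(30 − 5²) = √5 ≈ 2.236 rad/s.
t_p = π/ω_d = π/2.236 ≈ 1.405 s.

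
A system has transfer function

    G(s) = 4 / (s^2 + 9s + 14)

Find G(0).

G(0) = 2/7 ≈ 0.2857

Set s = 0: G(0) = (4) / (14) = 2/7.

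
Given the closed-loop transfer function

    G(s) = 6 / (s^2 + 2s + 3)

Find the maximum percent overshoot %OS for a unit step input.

%OS ≈ 10.8%

Comparing s^2 + 2s + 3 to s^2 + 2ζωₙs + ωₙ²: ωₙ = √3 ≈ 1.732 rad/s and ζ = 2/(2·√3) ≈ 0.5774.
%OS = 100·exp(−πζ/√(1−ζ²)) = 100·exp(−π·0.5774/√(1−0.5774²)) ≈ 10.8%.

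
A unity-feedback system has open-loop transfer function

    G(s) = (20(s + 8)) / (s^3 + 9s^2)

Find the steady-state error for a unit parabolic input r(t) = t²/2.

e_ss = 0.05625

G(s) has 2 poles at the origin.
This is a Type 2 system. Ka = lim_{s→0} s^2·G(s) = 160/9.
e_ss = 1/Ka = 1/(160/9) = 9/160 ≈ 0.05625.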